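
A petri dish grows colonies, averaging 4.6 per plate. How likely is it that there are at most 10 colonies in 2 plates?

Over the interval, μ = 4.6 × 2 = 9.2 (2 plates).
P(N ≤ 10) = Σ_{j=0}^{10} e^(−μ) μ^j/j! ≈ 0.6820.

0.6820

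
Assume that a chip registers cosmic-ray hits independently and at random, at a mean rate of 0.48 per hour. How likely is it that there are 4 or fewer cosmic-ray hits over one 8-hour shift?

0.6601

Over the interval, μ = 0.48 × 8 = 3.84 (an 8-hour shift = 8 hours).
P(N ≤ 4) = Σ_{j=0}^{4} e^(−μ) μ^j/j! ≈ 0.6601.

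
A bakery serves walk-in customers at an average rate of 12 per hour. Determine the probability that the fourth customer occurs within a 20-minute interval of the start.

Over the interval, μ = 12 × 1/3 = 4 (a 20-minute interval = 1/3 hours).
The fourth arrival falls in the interval iff at least 4 events occur there: P(S_4 ≤ t) = P(N ≥ 4) = 1 − P(N ≤ 3) ≈ 0.5665.

0.5665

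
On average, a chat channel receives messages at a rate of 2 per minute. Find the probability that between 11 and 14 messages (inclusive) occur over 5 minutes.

0.3335

Over the interval, μ = 2 × 5 = 10 (5 minutes).
P(11 ≤ N ≤ 14) = Σ_{j=11}^{14} e^(−10) · 10^j/j! ≈ 0.3335.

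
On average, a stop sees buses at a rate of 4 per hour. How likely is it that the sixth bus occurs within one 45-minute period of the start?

Over the interval, μ = 4 × 0.75 = 3 (a 45-minute period = 0.75 hours).
The sixth arrival falls in the interval iff at least 6 events occur there: P(S_6 ≤ t) = P(N ≥ 6) = 1 − P(N ≤ 5) ≈ 0.0839.

0.0839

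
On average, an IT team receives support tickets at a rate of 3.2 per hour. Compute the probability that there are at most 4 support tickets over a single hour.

0.7806

With mean μ = 3.2 per hour,
P(N ≤ 4) = Σ_{j=0}^{4} e^(−μ) μ^j/j! ≈ 0.7806.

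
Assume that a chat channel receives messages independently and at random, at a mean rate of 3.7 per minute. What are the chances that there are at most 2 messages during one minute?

With mean μ = 3.7 per minute,
P(N ≤ 2) = Σ_{j=0}^{2} e^(−μ) μ^j/j! ≈ 0.2854.

0.2854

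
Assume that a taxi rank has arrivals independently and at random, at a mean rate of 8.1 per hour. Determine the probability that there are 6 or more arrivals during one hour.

With mean μ = 8.1 per hour,
P(N ≥ 6) = 1 − P(N ≤ 5) = 1 − Σ_{j=0}^{5} e^(−μ) μ^j/j! ≈ 0.8178.

0.8178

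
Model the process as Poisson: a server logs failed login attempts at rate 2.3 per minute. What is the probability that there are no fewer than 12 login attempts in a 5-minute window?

0.4802

Over the interval, μ = 2.3 × 5 = 11.5 (a 5-minute window = 5 minutes).
P(N ≥ 12) = 1 − P(N ≤ 11) = 1 − Σ_{j=0}^{11} e^(−μ) μ^j/j! ≈ 0.4802.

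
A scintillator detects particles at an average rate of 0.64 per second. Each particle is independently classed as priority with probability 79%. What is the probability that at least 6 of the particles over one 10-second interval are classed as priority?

0.3939

Thinning: the particles that are classed as priority themselves form a Poisson process with rate 0.79 × 0.64 = 0.5056 per second.
Over the interval, μ = 0.5056 × 10 = 5.056 (a 10-second interval = 10 seconds).
P(N ≥ 6) = 1 − P(N ≤ 5) ≈ 0.3939.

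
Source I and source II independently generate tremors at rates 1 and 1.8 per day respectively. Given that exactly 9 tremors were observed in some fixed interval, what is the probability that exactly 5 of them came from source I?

0.1250

Given the total, each event is independently from source I with probability p = λ_I/(λ_I+λ_II) = 1/2.8 ≈ 0.3571.
So K ~ Binomial(9, 1/2.8): P(K = 5) = C(9,5) · (1/2.8)^5 · (1.8/2.8)^4 ≈ 0.1250.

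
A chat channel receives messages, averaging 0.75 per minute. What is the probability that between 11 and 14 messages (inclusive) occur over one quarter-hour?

Over the interval, μ = 0.75 × 15 = 11.25 (a quarter-hour = 15 minutes).
P(11 ≤ N ≤ 14) = Σ_{j=11}^{14} e^(−11.25) · 11.25^j/j! ≈ 0.4048.

0.4048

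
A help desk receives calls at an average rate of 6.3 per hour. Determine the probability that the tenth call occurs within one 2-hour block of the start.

Over the interval, μ = 6.3 × 2 = 12.6 (a 2-hour block = 2 hours).
The tenth arrival falls in the interval iff at least 10 events occur there: P(S_10 ≤ t) = P(N ≥ 10) = 1 − P(N ≤ 9) ≈ 0.8061.

0.8061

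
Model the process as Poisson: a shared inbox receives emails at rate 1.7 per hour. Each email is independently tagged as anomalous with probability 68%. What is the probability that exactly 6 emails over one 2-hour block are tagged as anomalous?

0.0210

Thinning: the emails that are tagged as anomalous themselves form a Poisson process with rate 0.68 × 1.7 = 1.156 per hour.
Over the interval, μ = 1.156 × 2 = 2.312 (a 2-hour block = 2 hours).
P(N = 6) = e^(−2.312) · 2.312^6/6! ≈ 0.0210.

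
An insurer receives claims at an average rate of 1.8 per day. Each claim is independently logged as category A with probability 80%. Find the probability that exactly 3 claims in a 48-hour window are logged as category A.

Thinning: the claims that are logged as category A themselves form a Poisson process with rate 0.8 × 1.8 = 1.44 per day.
Over the interval, μ = 1.44 × 2 = 2.88 (a 48-hour window = 2 days).
P(N = 3) = e^(−2.88) · 2.88^3/3! ≈ 0.2235.

0.2235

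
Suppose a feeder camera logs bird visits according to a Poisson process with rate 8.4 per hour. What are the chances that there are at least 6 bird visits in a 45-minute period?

0.6012

Over the interval, μ = 8.4 × 0.75 = 6.3 (a 45-minute period = 0.75 hours).
P(N ≥ 6) = 1 − P(N ≤ 5) = 1 − Σ_{j=0}^{5} e^(−μ) μ^j/j! ≈ 0.6012.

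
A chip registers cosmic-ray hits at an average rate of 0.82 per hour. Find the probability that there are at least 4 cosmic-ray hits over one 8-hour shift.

Over the interval, μ = 0.82 × 8 = 6.56 (an 8-hour shift = 8 hours).
P(N ≥ 4) = 1 − P(N ≤ 3) = 1 − Σ_{j=0}^{3} e^(−μ) μ^j/j! ≈ 0.8922.

0.8922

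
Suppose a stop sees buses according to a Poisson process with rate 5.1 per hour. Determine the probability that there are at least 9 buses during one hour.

With mean μ = 5.1 per hour,
P(N ≥ 9) = 1 − P(N ≤ 8) = 1 − Σ_{j=0}^{8} e^(−μ) μ^j/j! ≈ 0.0748.

0.0748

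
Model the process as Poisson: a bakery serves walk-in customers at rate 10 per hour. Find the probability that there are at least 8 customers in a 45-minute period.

Over the interval, μ = 10 × 0.75 = 7.5 (a 45-minute period = 0.75 hours).
P(N ≥ 8) = 1 − P(N ≤ 7) = 1 − Σ_{j=0}^{7} e^(−μ) μ^j/j! ≈ 0.4754.

0.4754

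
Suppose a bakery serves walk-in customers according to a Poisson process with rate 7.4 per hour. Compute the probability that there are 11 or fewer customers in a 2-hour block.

Over the interval, μ = 7.4 × 2 = 14.8 (a 2-hour block = 2 hours).
P(N ≤ 11) = Σ_{j=0}^{11} e^(−μ) μ^j/j! ≈ 0.1984.

0.1984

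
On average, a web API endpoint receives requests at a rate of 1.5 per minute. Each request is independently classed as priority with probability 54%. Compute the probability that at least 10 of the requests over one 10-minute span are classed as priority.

0.2959

Thinning: the requests that are classed as priority themselves form a Poisson process with rate 0.54 × 1.5 = 0.81 per minute.
Over the interval, μ = 0.81 × 10 = 8.1 (a 10-minute span = 10 minutes).
P(N ≥ 10) = 1 − P(N ≤ 9) ≈ 0.2959.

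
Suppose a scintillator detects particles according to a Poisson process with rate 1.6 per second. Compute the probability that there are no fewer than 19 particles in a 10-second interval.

Over the interval, μ = 1.6 × 10 = 16 (a 10-second interval = 10 seconds).
P(N ≥ 19) = 1 − P(N ≤ 18) = 1 − Σ_{j=0}^{18} e^(−μ) μ^j/j! ≈ 0.2577.

0.2577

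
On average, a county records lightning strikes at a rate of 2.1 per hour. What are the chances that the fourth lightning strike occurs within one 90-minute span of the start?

0.3863

Over the interval, μ = 2.1 × 1.5 = 3.15 (a 90-minute span = 1.5 hours).
The fourth arrival falls in the interval iff at least 4 events occur there: P(S_4 ≤ t) = P(N ≥ 4) = 1 − P(N ≤ 3) ≈ 0.3863.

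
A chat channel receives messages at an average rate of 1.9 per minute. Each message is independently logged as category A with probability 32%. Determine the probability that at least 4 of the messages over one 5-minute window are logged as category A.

Thinning: the messages that are logged as category A themselves form a Poisson process with rate 0.32 × 1.9 = 0.608 per minute.
Over the interval, μ = 0.608 × 5 = 3.04 (a 5-minute window = 5 minutes).
P(N ≥ 4) = 1 − P(N ≤ 3) ≈ 0.3617.

0.3617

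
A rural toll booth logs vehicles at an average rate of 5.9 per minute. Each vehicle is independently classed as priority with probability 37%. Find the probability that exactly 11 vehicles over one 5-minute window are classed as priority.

0.1193

Thinning: the vehicles that are classed as priority themselves form a Poisson process with rate 0.37 × 5.9 = 2.183 per minute.
Over the interval, μ = 2.183 × 5 = 10.915 (a 5-minute window = 5 minutes).
P(N = 11) = e^(−10.915) · 10.915^11/11! ≈ 0.1193.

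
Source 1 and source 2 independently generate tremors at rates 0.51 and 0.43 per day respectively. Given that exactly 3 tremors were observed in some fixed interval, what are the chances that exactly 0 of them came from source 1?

0.0957

Given the total, each event is independently from source 1 with probability p = λ_1/(λ_1+λ_2) = 0.51/0.94 ≈ 0.5426.
So K ~ Binomial(3, 0.51/0.94): P(K = 0) = C(3,0) · (0.51/0.94)^0 · (0.43/0.94)^3 ≈ 0.0957.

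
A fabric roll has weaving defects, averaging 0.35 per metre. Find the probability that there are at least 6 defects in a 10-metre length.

0.1424

Over the interval, μ = 0.35 × 10 = 3.5 (a 10-metre length = 10 metres).
P(N ≥ 6) = 1 − P(N ≤ 5) = 1 − Σ_{j=0}^{5} e^(−μ) μ^j/j! ≈ 0.1424.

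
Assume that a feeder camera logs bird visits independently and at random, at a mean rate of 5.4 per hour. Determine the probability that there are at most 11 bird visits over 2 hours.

Over the interval, μ = 5.4 × 2 = 10.8 (2 hours).
P(N ≤ 11) = Σ_{j=0}^{11} e^(−μ) μ^j/j! ≈ 0.6031.

0.6031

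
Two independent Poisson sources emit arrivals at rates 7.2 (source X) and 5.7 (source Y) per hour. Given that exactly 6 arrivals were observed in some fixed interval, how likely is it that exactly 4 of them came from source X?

Given the total, each event is independently from source X with probability p = λ_X/(λ_X+λ_Y) = 7.2/12.9 ≈ 0.5581.
So K ~ Binomial(6, 7.2/12.9): P(K = 4) = C(6,4) · (7.2/12.9)^4 · (5.7/12.9)^2 ≈ 0.2842.

0.2842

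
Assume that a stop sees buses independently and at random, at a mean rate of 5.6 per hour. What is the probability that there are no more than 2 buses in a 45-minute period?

0.2102

Over the interval, μ = 5.6 × 0.75 = 4.2 (a 45-minute period = 0.75 hours).
P(N ≤ 2) = Σ_{j=0}^{2} e^(−μ) μ^j/j! ≈ 0.2102.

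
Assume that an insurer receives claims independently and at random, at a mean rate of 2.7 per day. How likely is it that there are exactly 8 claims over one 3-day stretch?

Over the interval, μ = 2.7 × 3 = 8.1 (a 3-day stretch = 3 days).
P(N = 8) = e^(−μ) μ^8/8! = e^(−8.1) · 8.1^8/40320 ≈ 0.1395.

0.1395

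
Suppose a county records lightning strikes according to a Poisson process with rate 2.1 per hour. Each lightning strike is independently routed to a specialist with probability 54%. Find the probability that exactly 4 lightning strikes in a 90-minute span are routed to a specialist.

0.0637

Thinning: the lightning strikes that are routed to a specialist themselves form a Poisson process with rate 0.54 × 2.1 = 1.134 per hour.
Over the interval, μ = 1.134 × 1.5 = 1.701 (a 90-minute span = 1.5 hours).
P(N = 4) = e^(−1.701) · 1.701^4/4! ≈ 0.0637.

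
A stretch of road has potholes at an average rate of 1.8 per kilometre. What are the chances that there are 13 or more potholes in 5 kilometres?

Over the interval, μ = 1.8 × 5 = 9 (5 kilometres).
P(N ≥ 13) = 1 − P(N ≤ 12) = 1 − Σ_{j=0}^{12} e^(−μ) μ^j/j! ≈ 0.1242.

0.1242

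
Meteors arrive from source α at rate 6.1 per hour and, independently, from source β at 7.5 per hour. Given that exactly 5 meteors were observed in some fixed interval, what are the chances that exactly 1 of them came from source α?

Given the total, each event is independently from source α with probability p = λ_α/(λ_α+λ_β) = 6.1/13.6 ≈ 0.4485.
So K ~ Binomial(5, 6.1/13.6): P(K = 1) = C(5,1) · (6.1/13.6)^1 · (7.5/13.6)^4 ≈ 0.2074.

0.2074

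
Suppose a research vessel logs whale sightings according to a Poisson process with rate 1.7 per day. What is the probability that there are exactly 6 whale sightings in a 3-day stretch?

0.1490

Over the interval, μ = 1.7 × 3 = 5.1 (a 3-day stretch = 3 days).
P(N = 6) = e^(−μ) μ^6/6! = e^(−5.1) · 5.1^6/720 ≈ 0.1490.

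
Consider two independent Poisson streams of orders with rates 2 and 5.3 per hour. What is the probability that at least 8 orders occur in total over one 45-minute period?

Independent Poisson processes superpose: combined rate λ = 2 + 5.3 = 7.3 per hour.
Over the interval, μ = 7.3 × 0.75 = 5.475 (a 45-minute period = 0.75 hours).
P(N ≥ 8) = 1 − P(N ≤ 7) ≈ 0.1874.

0.1874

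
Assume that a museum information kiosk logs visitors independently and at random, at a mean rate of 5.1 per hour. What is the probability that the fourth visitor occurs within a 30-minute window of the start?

Over the interval, μ = 5.1 × 0.5 = 2.55 (a 30-minute window = 0.5 hours).
The fourth arrival falls in the interval iff at least 4 events occur there: P(S_4 ≤ t) = P(N ≥ 4) = 1 − P(N ≤ 3) ≈ 0.2532.

0.2532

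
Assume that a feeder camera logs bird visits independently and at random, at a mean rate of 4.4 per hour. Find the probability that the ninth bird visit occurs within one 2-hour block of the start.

0.5177

Over the interval, μ = 4.4 × 2 = 8.8 (a 2-hour block = 2 hours).
The ninth arrival falls in the interval iff at least 9 events occur there: P(S_9 ≤ t) = P(N ≥ 9) = 1 − P(N ≤ 8) ≈ 0.5177.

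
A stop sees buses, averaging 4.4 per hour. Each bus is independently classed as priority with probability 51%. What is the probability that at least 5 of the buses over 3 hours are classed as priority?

0.8011

Thinning: the buses that are classed as priority themselves form a Poisson process with rate 0.51 × 4.4 = 2.244 per hour.
Over the interval, μ = 2.244 × 3 = 6.732 (3 hours).
P(N ≥ 5) = 1 − P(N ≤ 4) ≈ 0.8011.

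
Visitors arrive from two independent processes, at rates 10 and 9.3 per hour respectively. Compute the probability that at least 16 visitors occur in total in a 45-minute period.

0.3783

Independent Poisson processes superpose: combined rate λ = 10 + 9.3 = 19.3 per hour.
Over the interval, μ = 19.3 × 0.75 = 14.475 (a 45-minute period = 0.75 hours).
P(N ≥ 16) = 1 − P(N ≤ 15) ≈ 0.3783.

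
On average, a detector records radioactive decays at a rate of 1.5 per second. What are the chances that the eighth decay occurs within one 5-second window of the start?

0.4754

Over the interval, μ = 1.5 × 5 = 7.5 (a 5-second window = 5 seconds).
The eighth arrival falls in the interval iff at least 8 events occur there: P(S_8 ≤ t) = P(N ≥ 8) = 1 − P(N ≤ 7) ≈ 0.4754.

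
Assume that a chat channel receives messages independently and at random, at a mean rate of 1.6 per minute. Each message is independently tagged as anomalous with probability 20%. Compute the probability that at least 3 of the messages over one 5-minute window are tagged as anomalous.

Thinning: the messages that are tagged as anomalous themselves form a Poisson process with rate 0.2 × 1.6 = 0.32 per minute.
Over the interval, μ = 0.32 × 5 = 1.6 (a 5-minute window = 5 minutes).
P(N ≥ 3) = 1 − P(N ≤ 2) ≈ 0.2166.

0.2166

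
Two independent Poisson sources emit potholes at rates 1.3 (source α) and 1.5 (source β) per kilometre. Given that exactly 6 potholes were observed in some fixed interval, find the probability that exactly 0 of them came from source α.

Given the total, each event is independently from source α with probability p = λ_α/(λ_α+λ_β) = 1.3/2.8 ≈ 0.4643.
So K ~ Binomial(6, 1.3/2.8): P(K = 0) = C(6,0) · (1.3/2.8)^0 · (1.5/2.8)^6 ≈ 0.0236.

0.0236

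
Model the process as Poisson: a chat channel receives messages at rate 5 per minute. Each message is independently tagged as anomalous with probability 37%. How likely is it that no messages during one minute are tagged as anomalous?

Thinning: the messages that are tagged as anomalous themselves form a Poisson process with rate 0.37 × 5 = 1.85 per minute.
So μ = 1.85.
P(N = 0) = e^(−1.85) · 1.85^0/0! ≈ 0.1572.

0.1572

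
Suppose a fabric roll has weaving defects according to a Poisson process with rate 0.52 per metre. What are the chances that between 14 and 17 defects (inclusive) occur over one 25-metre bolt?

0.3174

Over the interval, μ = 0.52 × 25 = 13 (a 25-metre bolt = 25 metres).
P(14 ≤ N ≤ 17) = Σ_{j=14}^{17} e^(−13) · 13^j/j! ≈ 0.3174.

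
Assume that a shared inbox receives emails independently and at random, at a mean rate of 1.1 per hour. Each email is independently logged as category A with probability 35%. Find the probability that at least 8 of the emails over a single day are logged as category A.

0.7035

Thinning: the emails that are logged as category A themselves form a Poisson process with rate 0.35 × 1.1 = 0.385 per hour.
Over the interval, μ = 0.385 × 24 = 9.24 (a day = 24 hours).
P(N ≥ 8) = 1 − P(N ≤ 7) ≈ 0.7035.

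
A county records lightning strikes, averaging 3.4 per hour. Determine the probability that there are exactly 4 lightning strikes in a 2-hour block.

Over the interval, μ = 3.4 × 2 = 6.8 (a 2-hour block = 2 hours).
P(N = 4) = e^(−μ) μ^4/4! = e^(−6.8) · 6.8^4/24 ≈ 0.0992.

0.0992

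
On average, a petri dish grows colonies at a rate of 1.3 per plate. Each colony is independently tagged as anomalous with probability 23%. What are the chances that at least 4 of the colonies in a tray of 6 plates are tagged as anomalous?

Thinning: the colonies that are tagged as anomalous themselves form a Poisson process with rate 0.23 × 1.3 = 0.299 per plate.
Over the interval, μ = 0.299 × 6 = 1.794 (a tray of 6 plates = 6 plates).
P(N ≥ 4) = 1 − P(N ≤ 3) ≈ 0.1077.

0.1077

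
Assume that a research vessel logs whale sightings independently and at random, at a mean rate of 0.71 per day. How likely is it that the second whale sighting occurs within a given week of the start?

Over the interval, μ = 0.71 × 7 = 4.97 (a week = 7 days).
The second arrival falls in the interval iff at least 2 events occur there: P(S_2 ≤ t) = P(N ≥ 2) = 1 − P(N ≤ 1) ≈ 0.9585.

0.9585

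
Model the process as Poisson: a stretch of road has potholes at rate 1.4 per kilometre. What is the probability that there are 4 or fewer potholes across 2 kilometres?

0.8477

Over the interval, μ = 1.4 × 2 = 2.8 (2 kilometres).
P(N ≤ 4) = Σ_{j=0}^{4} e^(−μ) μ^j/j! ≈ 0.8477.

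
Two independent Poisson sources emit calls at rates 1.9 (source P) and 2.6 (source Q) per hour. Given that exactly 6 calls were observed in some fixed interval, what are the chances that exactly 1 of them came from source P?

Given the total, each event is independently from source P with probability p = λ_P/(λ_P+λ_Q) = 1.9/4.5 ≈ 0.4222.
So K ~ Binomial(6, 1.9/4.5): P(K = 1) = C(6,1) · (1.9/4.5)^1 · (2.6/4.5)^5 ≈ 0.1631.

0.1631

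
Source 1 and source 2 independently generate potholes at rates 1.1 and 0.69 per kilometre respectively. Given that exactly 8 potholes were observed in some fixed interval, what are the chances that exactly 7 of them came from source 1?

0.1021

Given the total, each event is independently from source 1 with probability p = λ_1/(λ_1+λ_2) = 1.1/1.79 ≈ 0.6145.
So K ~ Binomial(8, 1.1/1.79): P(K = 7) = C(8,7) · (1.1/1.79)^7 · (0.69/1.79)^1 ≈ 0.1021.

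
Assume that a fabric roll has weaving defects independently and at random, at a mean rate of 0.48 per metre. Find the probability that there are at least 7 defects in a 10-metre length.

Over the interval, μ = 0.48 × 10 = 4.8 (a 10-metre length = 10 metres).
P(N ≥ 7) = 1 − P(N ≤ 6) = 1 − Σ_{j=0}^{6} e^(−μ) μ^j/j! ≈ 0.2092.

0.2092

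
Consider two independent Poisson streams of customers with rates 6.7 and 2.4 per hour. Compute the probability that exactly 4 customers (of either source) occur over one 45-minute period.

0.0982

Independent Poisson processes superpose: combined rate λ = 6.7 + 2.4 = 9.1 per hour.
Over the interval, μ = 9.1 × 0.75 = 6.825 (a 45-minute period = 0.75 hours).
P(N = 4) = e^(−6.825) · 6.825^4/4! ≈ 0.0982.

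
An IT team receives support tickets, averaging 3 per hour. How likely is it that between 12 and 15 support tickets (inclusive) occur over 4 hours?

Over the interval, μ = 3 × 4 = 12 (4 hours).
P(12 ≤ N ≤ 15) = Σ_{j=12}^{15} e^(−12) · 12^j/j! ≈ 0.3828.

0.3828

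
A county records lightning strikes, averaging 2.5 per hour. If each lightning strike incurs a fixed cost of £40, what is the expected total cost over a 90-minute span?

£150

E[N] = 2.5 × 1.5 = 3.75 (a 90-minute span = 1.5 hours); E[cost] = 3.75 × £40 = £150.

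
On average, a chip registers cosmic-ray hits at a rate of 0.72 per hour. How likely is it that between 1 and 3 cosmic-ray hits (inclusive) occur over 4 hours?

0.6180

Over the interval, μ = 0.72 × 4 = 2.88 (4 hours).
P(1 ≤ N ≤ 3) = Σ_{j=1}^{3} e^(−2.88) · 2.88^j/j! ≈ 0.6180.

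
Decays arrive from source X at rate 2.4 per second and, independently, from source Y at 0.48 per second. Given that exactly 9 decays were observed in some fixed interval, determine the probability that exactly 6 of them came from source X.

0.1302

Given the total, each event is independently from source X with probability p = λ_X/(λ_X+λ_Y) = 2.4/2.88 ≈ 0.8333.
So K ~ Binomial(9, 2.4/2.88): P(K = 6) = C(9,6) · (2.4/2.88)^6 · (0.48/2.88)^3 ≈ 0.1302.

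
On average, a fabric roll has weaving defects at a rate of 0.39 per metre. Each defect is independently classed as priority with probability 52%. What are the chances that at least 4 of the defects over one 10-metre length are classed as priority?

Thinning: the defects that are classed as priority themselves form a Poisson process with rate 0.52 × 0.39 = 0.2028 per metre.
Over the interval, μ = 0.2028 × 10 = 2.028 (a 10-metre length = 10 metres).
P(N ≥ 4) = 1 − P(N ≤ 3) ≈ 0.1480.

0.1480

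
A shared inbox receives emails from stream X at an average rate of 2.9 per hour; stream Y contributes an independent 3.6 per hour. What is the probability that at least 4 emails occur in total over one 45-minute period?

0.7170

Independent Poisson processes superpose: combined rate λ = 2.9 + 3.6 = 6.5 per hour.
Over the interval, μ = 6.5 × 0.75 = 4.875 (a 45-minute period = 0.75 hours).
P(N ≥ 4) = 1 − P(N ≤ 3) ≈ 0.7170.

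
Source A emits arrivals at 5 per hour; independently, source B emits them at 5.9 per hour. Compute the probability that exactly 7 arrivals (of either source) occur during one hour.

Independent Poisson processes superpose: combined rate λ = 5 + 5.9 = 10.9 per hour.
So μ = 10.9.
P(N = 7) = e^(−10.9) · 10.9^7/7! ≈ 0.0669.

0.0669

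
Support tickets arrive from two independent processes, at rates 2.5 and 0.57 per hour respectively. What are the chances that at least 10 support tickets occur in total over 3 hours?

0.4402

Independent Poisson processes superpose: combined rate λ = 2.5 + 0.57 = 3.07 per hour.
Over the interval, μ = 3.07 × 3 = 9.21 (3 hours).
P(N ≥ 10) = 1 − P(N ≤ 9) ≈ 0.4402.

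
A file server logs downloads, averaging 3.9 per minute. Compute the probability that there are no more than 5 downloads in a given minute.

With mean μ = 3.9 per minute,
P(N ≤ 5) = Σ_{j=0}^{5} e^(−μ) μ^j/j! ≈ 0.8006.

0.8006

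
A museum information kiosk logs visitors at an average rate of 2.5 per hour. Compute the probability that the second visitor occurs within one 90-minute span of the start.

Over the interval, μ = 2.5 × 1.5 = 3.75 (a 90-minute span = 1.5 hours).
The second arrival falls in the interval iff at least 2 events occur there: P(S_2 ≤ t) = P(N ≥ 2) = 1 − P(N ≤ 1) ≈ 0.8883.

0.8883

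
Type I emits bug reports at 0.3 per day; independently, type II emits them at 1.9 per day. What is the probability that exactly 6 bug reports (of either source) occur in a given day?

Independent Poisson processes superpose: combined rate λ = 0.3 + 1.9 = 2.2 per day.
So μ = 2.2.
P(N = 6) = e^(−2.2) · 2.2^6/6! ≈ 0.0174.

0.0174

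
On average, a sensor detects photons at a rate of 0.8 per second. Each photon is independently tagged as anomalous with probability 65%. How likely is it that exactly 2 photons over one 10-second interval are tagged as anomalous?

0.0746

Thinning: the photons that are tagged as anomalous themselves form a Poisson process with rate 0.65 × 0.8 = 0.52 per second.
Over the interval, μ = 0.52 × 10 = 5.2 (a 10-second interval = 10 seconds).
P(N = 2) = e^(−5.2) · 5.2^2/2! ≈ 0.0746.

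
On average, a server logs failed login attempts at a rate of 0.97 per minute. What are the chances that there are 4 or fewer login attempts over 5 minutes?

0.4672

Over the interval, μ = 0.97 × 5 = 4.85 (5 minutes).
P(N ≤ 4) = Σ_{j=0}^{4} e^(−μ) μ^j/j! ≈ 0.4672.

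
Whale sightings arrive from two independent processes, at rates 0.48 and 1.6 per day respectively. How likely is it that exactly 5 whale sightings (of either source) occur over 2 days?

Independent Poisson processes superpose: combined rate λ = 0.48 + 1.6 = 2.08 per day.
Over the interval, μ = 2.08 × 2 = 4.16 (2 days).
P(N = 5) = e^(−4.16) · 4.16^5/5! ≈ 0.1620.

0.1620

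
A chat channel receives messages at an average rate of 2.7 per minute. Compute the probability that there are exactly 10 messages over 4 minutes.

0.1214

Over the interval, μ = 2.7 × 4 = 10.8 (4 minutes).
P(N = 10) = e^(−μ) μ^10/10! = e^(−10.8) · 10.8^10/3628800 ≈ 0.1214.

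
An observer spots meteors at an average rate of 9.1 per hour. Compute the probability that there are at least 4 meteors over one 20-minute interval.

0.3602

Over the interval, μ = 9.1 × 1/3 ≈ 3.03333 (a 20-minute interval = 1/3 hours).
P(N ≥ 4) = 1 − P(N ≤ 3) = 1 − Σ_{j=0}^{3} e^(−μ) μ^j/j! ≈ 0.3602.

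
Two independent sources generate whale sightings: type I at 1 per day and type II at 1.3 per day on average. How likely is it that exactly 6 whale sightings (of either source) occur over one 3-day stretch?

Independent Poisson processes superpose: combined rate λ = 1 + 1.3 = 2.3 per day.
Over the interval, μ = 2.3 × 3 = 6.9 (a 3-day stretch = 3 days).
P(N = 6) = e^(−6.9) · 6.9^6/6! ≈ 0.1511.

0.1511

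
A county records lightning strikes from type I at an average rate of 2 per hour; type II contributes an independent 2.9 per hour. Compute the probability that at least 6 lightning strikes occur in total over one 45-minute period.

Independent Poisson processes superpose: combined rate λ = 2 + 2.9 = 4.9 per hour.
Over the interval, μ = 4.9 × 0.75 = 3.675 (a 45-minute period = 0.75 hours).
P(N ≥ 6) = 1 − P(N ≤ 5) ≈ 0.1664.

0.1664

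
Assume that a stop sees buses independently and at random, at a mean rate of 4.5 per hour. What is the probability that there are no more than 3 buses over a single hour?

With mean μ = 4.5 per hour,
P(N ≤ 3) = Σ_{j=0}^{3} e^(−μ) μ^j/j! ≈ 0.3423.

0.3423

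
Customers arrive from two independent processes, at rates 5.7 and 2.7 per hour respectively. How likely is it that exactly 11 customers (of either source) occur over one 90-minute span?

0.1074

Independent Poisson processes superpose: combined rate λ = 5.7 + 2.7 = 8.4 per hour.
Over the interval, μ = 8.4 × 1.5 = 12.6 (a 90-minute span = 1.5 hours).
P(N = 11) = e^(−12.6) · 12.6^11/11! ≈ 0.1074.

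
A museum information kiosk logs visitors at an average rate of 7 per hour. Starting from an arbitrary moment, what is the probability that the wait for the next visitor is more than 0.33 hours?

0.0993

The wait for the next event is exponential with rate λ = 7 per hour.
P(T > 0.33) = e^(−λt) = e^(−7 × 0.33) = e^(−2.31) ≈ 0.0993.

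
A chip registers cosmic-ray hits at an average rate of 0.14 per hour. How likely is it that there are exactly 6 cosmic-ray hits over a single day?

0.0694

Over the interval, μ = 0.14 × 24 = 3.36 (a day = 24 hours).
P(N = 6) = e^(−μ) μ^6/6! = e^(−3.36) · 3.36^6/720 ≈ 0.0694.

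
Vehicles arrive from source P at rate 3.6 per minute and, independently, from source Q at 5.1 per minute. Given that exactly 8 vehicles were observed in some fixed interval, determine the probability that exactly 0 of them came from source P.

0.0139

Given the total, each event is independently from source P with probability p = λ_P/(λ_P+λ_Q) = 3.6/8.7 ≈ 0.4138.
So K ~ Binomial(8, 3.6/8.7): P(K = 0) = C(8,0) · (3.6/8.7)^0 · (5.1/8.7)^8 ≈ 0.0139.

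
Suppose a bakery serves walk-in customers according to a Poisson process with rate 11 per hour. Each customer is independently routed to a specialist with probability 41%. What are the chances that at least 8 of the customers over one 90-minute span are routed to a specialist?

0.3663

Thinning: the customers that are routed to a specialist themselves form a Poisson process with rate 0.41 × 11 = 4.51 per hour.
Over the interval, μ = 4.51 × 1.5 = 6.765 (a 90-minute span = 1.5 hours).
P(N ≥ 8) = 1 − P(N ≤ 7) ≈ 0.3663.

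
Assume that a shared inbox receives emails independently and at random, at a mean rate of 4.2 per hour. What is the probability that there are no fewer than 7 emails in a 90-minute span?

Over the interval, μ = 4.2 × 1.5 = 6.3 (a 90-minute span = 1.5 hours).
P(N ≥ 7) = 1 − P(N ≤ 6) = 1 − Σ_{j=0}^{6} e^(−μ) μ^j/j! ≈ 0.4418.

0.4418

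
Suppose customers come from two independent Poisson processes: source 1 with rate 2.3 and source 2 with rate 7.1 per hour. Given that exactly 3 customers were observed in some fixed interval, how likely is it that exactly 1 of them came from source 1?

Given the total, each event is independently from source 1 with probability p = λ_1/(λ_1+λ_2) = 2.3/9.4 ≈ 0.2447.
So K ~ Binomial(3, 2.3/9.4): P(K = 1) = C(3,1) · (2.3/9.4)^1 · (7.1/9.4)^2 ≈ 0.4188.

0.4188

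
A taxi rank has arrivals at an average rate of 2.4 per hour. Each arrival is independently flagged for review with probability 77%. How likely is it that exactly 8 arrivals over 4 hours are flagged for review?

Thinning: the arrivals that are flagged for review themselves form a Poisson process with rate 0.77 × 2.4 = 1.848 per hour.
Over the interval, μ = 1.848 × 4 = 7.392 (4 hours).
P(N = 8) = e^(−7.392) · 7.392^8/8! ≈ 0.1362.

0.1362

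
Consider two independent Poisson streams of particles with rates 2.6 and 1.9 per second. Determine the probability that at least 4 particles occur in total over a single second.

0.6577

Independent Poisson processes superpose: combined rate λ = 2.6 + 1.9 = 4.5 per second.
So μ = 4.5.
P(N ≥ 4) = 1 − P(N ≤ 3) ≈ 0.6577.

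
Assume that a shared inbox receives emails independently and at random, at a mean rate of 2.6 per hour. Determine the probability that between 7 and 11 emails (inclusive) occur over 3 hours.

0.5636

Over the interval, μ = 2.6 × 3 = 7.8 (3 hours).
P(7 ≤ N ≤ 11) = Σ_{j=7}^{11} e^(−7.8) · 7.8^j/j! ≈ 0.5636.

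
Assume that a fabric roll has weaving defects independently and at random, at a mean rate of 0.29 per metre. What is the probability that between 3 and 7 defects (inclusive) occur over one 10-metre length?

0.5442

Over the interval, μ = 0.29 × 10 = 2.9 (a 10-metre length = 10 metres).
P(3 ≤ N ≤ 7) = Σ_{j=3}^{7} e^(−2.9) · 2.9^j/j! ≈ 0.5442.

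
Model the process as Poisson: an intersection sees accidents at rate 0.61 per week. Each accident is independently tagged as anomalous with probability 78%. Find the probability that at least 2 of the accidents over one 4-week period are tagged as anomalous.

0.5672

Thinning: the accidents that are tagged as anomalous themselves form a Poisson process with rate 0.78 × 0.61 = 0.4758 per week.
Over the interval, μ = 0.4758 × 4 = 1.9032 (a 4-week period = 4 weeks).
P(N ≥ 2) = 1 − P(N ≤ 1) ≈ 0.5672.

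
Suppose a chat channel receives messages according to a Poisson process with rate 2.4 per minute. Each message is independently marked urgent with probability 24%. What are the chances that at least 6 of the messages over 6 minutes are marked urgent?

Thinning: the messages that are marked urgent themselves form a Poisson process with rate 0.24 × 2.4 = 0.576 per minute.
Over the interval, μ = 0.576 × 6 = 3.456 (6 minutes).
P(N ≥ 6) = 1 − P(N ≤ 5) ≈ 0.1366.

0.1366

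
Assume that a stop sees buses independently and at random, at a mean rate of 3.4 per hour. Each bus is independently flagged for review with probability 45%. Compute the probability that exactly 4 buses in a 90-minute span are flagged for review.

0.1165

Thinning: the buses that are flagged for review themselves form a Poisson process with rate 0.45 × 3.4 = 1.53 per hour.
Over the interval, μ = 1.53 × 1.5 = 2.295 (a 90-minute span = 1.5 hours).
P(N = 4) = e^(−2.295) · 2.295^4/4! ≈ 0.1165.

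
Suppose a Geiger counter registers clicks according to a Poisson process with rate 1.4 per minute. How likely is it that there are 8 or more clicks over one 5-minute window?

Over the interval, μ = 1.4 × 5 = 7 (a 5-minute window = 5 minutes).
P(N ≥ 8) = 1 − P(N ≤ 7) = 1 − Σ_{j=0}^{7} e^(−μ) μ^j/j! ≈ 0.4013.

0.4013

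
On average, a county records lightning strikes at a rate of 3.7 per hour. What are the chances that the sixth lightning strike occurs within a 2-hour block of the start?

Over the interval, μ = 3.7 × 2 = 7.4 (a 2-hour block = 2 hours).
The sixth arrival falls in the interval iff at least 6 events occur there: P(S_6 ≤ t) = P(N ≥ 6) = 1 − P(N ≤ 5) ≈ 0.7474.

0.7474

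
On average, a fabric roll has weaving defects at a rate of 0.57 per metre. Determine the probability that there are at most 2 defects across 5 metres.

0.4576

Over the interval, μ = 0.57 × 5 = 2.85 (5 metres).
P(N ≤ 2) = Σ_{j=0}^{2} e^(−μ) μ^j/j! ≈ 0.4576.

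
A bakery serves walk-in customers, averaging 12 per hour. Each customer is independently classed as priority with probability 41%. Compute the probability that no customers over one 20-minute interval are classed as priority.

Thinning: the customers that are classed as priority themselves form a Poisson process with rate 0.41 × 12 = 4.92 per hour.
Over the interval, μ = 4.92 × 1/3 = 1.64 (a 20-minute interval = 1/3 hours).
P(N = 0) = e^(−1.64) · 1.64^0/0! ≈ 0.1940.

0.1940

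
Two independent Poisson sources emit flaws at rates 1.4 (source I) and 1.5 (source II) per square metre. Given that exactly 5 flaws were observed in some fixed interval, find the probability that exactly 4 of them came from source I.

Given the total, each event is independently from source I with probability p = λ_I/(λ_I+λ_II) = 1.4/2.9 ≈ 0.4828.
So K ~ Binomial(5, 1.4/2.9): P(K = 4) = C(5,4) · (1.4/2.9)^4 · (1.5/2.9)^1 ≈ 0.1405.

0.1405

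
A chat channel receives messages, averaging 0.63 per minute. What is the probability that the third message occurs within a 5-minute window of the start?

0.6096

Over the interval, μ = 0.63 × 5 = 3.15 (a 5-minute window = 5 minutes).
The third arrival falls in the interval iff at least 3 events occur there: P(S_3 ≤ t) = P(N ≥ 3) = 1 − P(N ≤ 2) ≈ 0.6096.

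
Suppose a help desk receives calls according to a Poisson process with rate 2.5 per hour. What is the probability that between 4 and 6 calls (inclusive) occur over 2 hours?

0.4972

Over the interval, μ = 2.5 × 2 = 5 (2 hours).
P(4 ≤ N ≤ 6) = Σ_{j=4}^{6} e^(−5) · 5^j/j! ≈ 0.4972.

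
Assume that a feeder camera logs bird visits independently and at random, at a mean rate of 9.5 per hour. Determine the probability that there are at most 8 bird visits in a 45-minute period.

Over the interval, μ = 9.5 × 0.75 = 7.125 (a 45-minute period = 0.75 hours).
P(N ≤ 8) = Σ_{j=0}^{8} e^(−μ) μ^j/j! ≈ 0.7127.

0.7127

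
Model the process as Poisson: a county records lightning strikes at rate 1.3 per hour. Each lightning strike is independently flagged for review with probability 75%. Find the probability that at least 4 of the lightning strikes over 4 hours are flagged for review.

Thinning: the lightning strikes that are flagged for review themselves form a Poisson process with rate 0.75 × 1.3 = 0.975 per hour.
Over the interval, μ = 0.975 × 4 = 3.9 (4 hours).
P(N ≥ 4) = 1 − P(N ≤ 3) ≈ 0.5468.

0.5468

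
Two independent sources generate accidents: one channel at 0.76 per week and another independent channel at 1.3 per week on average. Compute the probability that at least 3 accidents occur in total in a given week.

Independent Poisson processes superpose: combined rate λ = 0.76 + 1.3 = 2.06 per week.
So μ = 2.06.
P(N ≥ 3) = 1 − P(N ≤ 2) ≈ 0.3396.

0.3396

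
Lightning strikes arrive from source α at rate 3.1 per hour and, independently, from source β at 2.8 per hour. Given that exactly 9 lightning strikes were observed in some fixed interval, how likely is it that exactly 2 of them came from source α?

Given the total, each event is independently from source α with probability p = λ_α/(λ_α+λ_β) = 3.1/5.9 ≈ 0.5254.
So K ~ Binomial(9, 3.1/5.9): P(K = 2) = C(9,2) · (3.1/5.9)^2 · (2.8/5.9)^7 ≈ 0.0539.

0.0539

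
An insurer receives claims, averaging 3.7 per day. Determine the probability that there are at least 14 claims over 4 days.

0.6174

Over the interval, μ = 3.7 × 4 = 14.8 (4 days).
P(N ≥ 14) = 1 − P(N ≤ 13) = 1 − Σ_{j=0}^{13} e^(−μ) μ^j/j! ≈ 0.6174.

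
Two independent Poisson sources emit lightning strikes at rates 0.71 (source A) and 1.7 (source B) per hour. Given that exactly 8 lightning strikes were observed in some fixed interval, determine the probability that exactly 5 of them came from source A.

0.0436

Given the total, each event is independently from source A with probability p = λ_A/(λ_A+λ_B) = 0.71/2.41 ≈ 0.2946.
So K ~ Binomial(8, 0.71/2.41): P(K = 5) = C(8,5) · (0.71/2.41)^5 · (1.7/2.41)^3 ≈ 0.0436.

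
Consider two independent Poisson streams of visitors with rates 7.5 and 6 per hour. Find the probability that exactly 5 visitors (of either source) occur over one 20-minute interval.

0.1708

Independent Poisson processes superpose: combined rate λ = 7.5 + 6 = 13.5 per hour.
Over the interval, μ = 13.5 × 1/3 = 4.5 (a 20-minute interval = 1/3 hours).
P(N = 5) = e^(−4.5) · 4.5^5/5! ≈ 0.1708.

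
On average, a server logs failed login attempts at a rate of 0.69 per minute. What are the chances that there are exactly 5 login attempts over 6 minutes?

Over the interval, μ = 0.69 × 6 = 4.14 (6 minutes).
P(N = 5) = e^(−μ) μ^5/5! = e^(−4.14) · 4.14^5/120 ≈ 0.1614.

0.1614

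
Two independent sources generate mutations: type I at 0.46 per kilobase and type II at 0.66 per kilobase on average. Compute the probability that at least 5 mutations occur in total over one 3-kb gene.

Independent Poisson processes superpose: combined rate λ = 0.46 + 0.66 = 1.12 per kilobase.
Over the interval, μ = 1.12 × 3 = 3.36 (a 3-kb gene = 3 kilobases).
P(N ≥ 5) = 1 − P(N ≤ 4) ≈ 0.2484.

0.2484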